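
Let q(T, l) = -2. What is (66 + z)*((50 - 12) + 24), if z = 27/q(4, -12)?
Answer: 3255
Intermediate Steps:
z = -27/2 (z = 27/(-2) = 27*(-½) = -27/2 ≈ -13.500)
(66 + z)*((50 - 12) + 24) = (66 - 27/2)*((50 - 12) + 24) = 105*(38 + 24)/2 = (105/2)*62 = 3255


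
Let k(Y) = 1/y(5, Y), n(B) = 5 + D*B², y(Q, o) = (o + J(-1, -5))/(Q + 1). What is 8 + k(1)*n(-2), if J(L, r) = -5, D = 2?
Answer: -23/2 ≈ -11.500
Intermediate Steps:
y(Q, o) = (-5 + o)/(1 + Q) (y(Q, o) = (o - 5)/(Q + 1) = (-5 + o)/(1 + Q))
n(B) = 5 + 2*B²
k(Y) = 1/(-⅚ + Y/6) (k(Y) = 1/((-5 + Y)/(1 + 5)) = 1/((-5 + Y)/6) = 1/(-⅚ + Y/6))
8 + k(1)*n(-2) = 8 + (6/(-5 + 1))*(5 + 2*(-2)²) = 8 + (6/(-4))*(5 + 2*4) = 8 + (6*(-¼))*(5 + 8) = 8 - 3/2*13 = 8 - 39/2 = -23/2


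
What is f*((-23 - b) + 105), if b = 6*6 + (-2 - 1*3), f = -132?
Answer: -6732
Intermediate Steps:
b = 31 (b = 36 + (-2 - 3) = 36 - 5 = 31)
f*((-23 - b) + 105) = -132*((-23 - 1*31) + 105) = -132*((-23 - 31) + 105) = -132*(-54 + 105) = -132*51 = -6732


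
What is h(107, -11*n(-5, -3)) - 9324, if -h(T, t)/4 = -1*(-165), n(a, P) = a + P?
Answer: -9984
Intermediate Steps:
n(a, P) = P + a
h(T, t) = -660 (h(T, t) = -(-4)*(-165) = -4*165 = -660)
h(107, -11*n(-5, -3)) - 9324 = -660 - 9324 = -9984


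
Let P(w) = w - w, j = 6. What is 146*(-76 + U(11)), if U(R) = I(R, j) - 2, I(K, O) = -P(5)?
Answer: -11388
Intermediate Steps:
P(w) = 0
I(K, O) = 0 (I(K, O) = -1*0 = 0)
U(R) = -2 (U(R) = 0 - 2 = -2)
146*(-76 + U(11)) = 146*(-76 - 2) = 146*(-78) = -11388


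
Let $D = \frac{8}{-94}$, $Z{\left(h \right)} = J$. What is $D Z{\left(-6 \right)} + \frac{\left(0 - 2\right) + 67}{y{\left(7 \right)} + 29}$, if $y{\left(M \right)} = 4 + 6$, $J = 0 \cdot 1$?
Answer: $\frac{5}{3} \approx 1.6667$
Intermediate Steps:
$J = 0$
$y{\left(M \right)} = 10$
$Z{\left(h \right)} = 0$
$D = - \frac{4}{47}$ ($D = 8 \left(- \frac{1}{94}\right) = - \frac{4}{47} \approx -0.085106$)
$D Z{\left(-6 \right)} + \frac{\left(0 - 2\right) + 67}{y{\left(7 \right)} + 29} = \left(- \frac{4}{47}\right) 0 + \frac{\left(0 - 2\right) + 67}{10 + 29} = 0 + \frac{\left(0 - 2\right) + 67}{39} = 0 + \left(-2 + 67\right) \frac{1}{39} = 0 + 65 \cdot \frac{1}{39} = 0 + \frac{5}{3} = \frac{5}{3}$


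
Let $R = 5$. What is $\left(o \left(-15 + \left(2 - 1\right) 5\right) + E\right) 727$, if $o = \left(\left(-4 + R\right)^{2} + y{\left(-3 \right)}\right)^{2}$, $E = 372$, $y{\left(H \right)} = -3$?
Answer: $241364$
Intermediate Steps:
$o = 4$ ($o = \left(\left(-4 + 5\right)^{2} - 3\right)^{2} = \left(1^{2} - 3\right)^{2} = \left(1 - 3\right)^{2} = \left(-2\right)^{2} = 4$)
$\left(o \left(-15 + \left(2 - 1\right) 5\right) + E\right) 727 = \left(4 \left(-15 + \left(2 - 1\right) 5\right) + 372\right) 727 = \left(4 \left(-15 + 1 \cdot 5\right) + 372\right) 727 = \left(4 \left(-15 + 5\right) + 372\right) 727 = \left(4 \left(-10\right) + 372\right) 727 = \left(-40 + 372\right) 727 = 332 \cdot 727 = 241364$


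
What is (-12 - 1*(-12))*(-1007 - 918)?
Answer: 0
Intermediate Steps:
(-12 - 1*(-12))*(-1007 - 918) = (-12 + 12)*(-1925) = 0*(-1925) = 0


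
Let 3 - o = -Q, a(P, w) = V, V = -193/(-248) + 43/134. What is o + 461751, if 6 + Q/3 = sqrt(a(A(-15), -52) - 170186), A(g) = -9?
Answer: 461736 + 3*I*sqrt(11746649268202)/8308 ≈ 4.6174e+5 + 1237.6*I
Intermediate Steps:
V = 18263/16616 (V = -193*(-1/248) + 43*(1/134) = 193/248 + 43/134 = 18263/16616 ≈ 1.0991)
a(P, w) = 18263/16616
Q = -18 + 3*I*sqrt(11746649268202)/8308 (Q = -18 + 3*sqrt(18263/16616 - 170186) = -18 + 3*sqrt(-2827792313/16616) = -18 + 3*(I*sqrt(11746649268202)/8308) = -18 + 3*I*sqrt(11746649268202)/8308 ≈ -18.0 + 1237.6*I)
o = -15 + 3*I*sqrt(11746649268202)/8308 (o = 3 - (-1)*(-18 + 3*I*sqrt(11746649268202)/8308) = 3 - (18 - 3*I*sqrt(11746649268202)/8308) = 3 + (-18 + 3*I*sqrt(11746649268202)/8308) = -15 + 3*I*sqrt(11746649268202)/8308 ≈ -15.0 + 1237.6*I)
o + 461751 = (-15 + 3*I*sqrt(11746649268202)/8308) + 461751 = 461736 + 3*I*sqrt(11746649268202)/8308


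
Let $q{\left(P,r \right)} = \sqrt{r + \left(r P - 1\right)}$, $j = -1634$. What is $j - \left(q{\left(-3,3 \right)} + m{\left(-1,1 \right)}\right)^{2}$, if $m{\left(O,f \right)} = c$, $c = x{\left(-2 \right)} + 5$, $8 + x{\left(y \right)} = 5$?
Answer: $-1631 - 4 i \sqrt{7} \approx -1631.0 - 10.583 i$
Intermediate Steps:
$x{\left(y \right)} = -3$ ($x{\left(y \right)} = -8 + 5 = -3$)
$c = 2$ ($c = -3 + 5 = 2$)
$m{\left(O,f \right)} = 2$
$q{\left(P,r \right)} = \sqrt{-1 + r + P r}$ ($q{\left(P,r \right)} = \sqrt{r + \left(P r - 1\right)} = \sqrt{r + \left(-1 + P r\right)} = \sqrt{-1 + r + P r}$)
$j - \left(q{\left(-3,3 \right)} + m{\left(-1,1 \right)}\right)^{2} = -1634 - \left(\sqrt{-1 + 3 - 9} + 2\right)^{2} = -1634 - \left(\sqrt{-7} + 2\right)^{2} = -1634 - \left(i \sqrt{7} + 2\right)^{2} = -1634 - \left(2 + i \sqrt{7}\right)^{2}$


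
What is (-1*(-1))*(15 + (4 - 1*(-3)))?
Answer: 22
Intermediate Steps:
(-1*(-1))*(15 + (4 - 1*(-3))) = 1*(15 + (4 + 3)) = 1*(15 + 7) = 1*22 = 22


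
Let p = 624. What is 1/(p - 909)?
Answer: -1/285 ≈ -0.0035088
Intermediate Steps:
1/(p - 909) = 1/(624 - 909) = 1/(-285) = -1/285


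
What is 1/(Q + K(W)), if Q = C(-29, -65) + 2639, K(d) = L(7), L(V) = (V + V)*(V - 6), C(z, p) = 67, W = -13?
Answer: 1/2720 ≈ 0.00036765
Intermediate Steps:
L(V) = 2*V*(-6 + V) (L(V) = (2*V)*(-6 + V) = 2*V*(-6 + V))
K(d) = 14 (K(d) = 2*7*(-6 + 7) = 2*7*1 = 14)
Q = 2706 (Q = 67 + 2639 = 2706)
1/(Q + K(W)) = 1/(2706 + 14) = 1/2720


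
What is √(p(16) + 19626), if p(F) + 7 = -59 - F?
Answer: 2*√4886 ≈ 139.80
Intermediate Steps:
p(F) = -66 - F (p(F) = -7 + (-59 - F) = -66 - F)
√(p(16) + 19626) = √((-66 - 1*16) + 19626) = √((-66 - 16) + 19626) = √(-82 + 19626) = √19544 = 2*√4886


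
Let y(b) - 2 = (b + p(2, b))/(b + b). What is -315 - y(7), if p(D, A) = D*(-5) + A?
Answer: -2221/7 ≈ -317.29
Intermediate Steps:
p(D, A) = A - 5*D (p(D, A) = -5*D + A = A - 5*D)
y(b) = 2 + (-10 + 2*b)/(2*b) (y(b) = 2 + (b + (b - 5*2))/(b + b) = 2 + (b + (b - 10))/((2*b)) = 2 + (b + (-10 + b))*(1/(2*b)) = 2 + (-10 + 2*b)*(1/(2*b)) = 2 + (-10 + 2*b)/(2*b))
-315 - y(7) = -315 - (3 - 5/7) = -315 - 1*16/7 = -315 - 16/7 = -2221/7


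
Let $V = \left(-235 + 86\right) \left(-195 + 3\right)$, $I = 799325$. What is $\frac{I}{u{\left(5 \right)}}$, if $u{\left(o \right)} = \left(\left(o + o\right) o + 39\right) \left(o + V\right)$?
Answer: $\frac{799325}{2546557} \approx 0.31388$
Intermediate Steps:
$V = 28608$ ($V = \left(-149\right) \left(-192\right) = 28608$)
$u{\left(o \right)} = \left(39 + 2 o^{2}\right) \left(28608 + o\right)$ ($u{\left(o \right)} = \left(\left(o + o\right) o + 39\right) \left(o + 28608\right) = \left(2 o o + 39\right) \left(28608 + o\right) = \left(2 o^{2} + 39\right) \left(28608 + o\right) = \left(39 + 2 o^{2}\right) \left(28608 + o\right)$)
$\frac{I}{u{\left(5 \right)}} = \frac{799325}{1115712 + 2 \cdot 5^{3} + 39 \cdot 5 + 57216 \cdot 5^{2}} = \frac{799325}{1115712 + 2 \cdot 125 + 195 + 57216 \cdot 25} = \frac{799325}{1115712 + 250 + 195 + 1430400} = \frac{799325}{2546557}$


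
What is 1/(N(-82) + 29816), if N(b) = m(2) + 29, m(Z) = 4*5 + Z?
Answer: 1/29867 ≈ 3.3482e-5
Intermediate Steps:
m(Z) = 20 + Z
N(b) = 51 (N(b) = (20 + 2) + 29 = 22 + 29 = 51)
1/(N(-82) + 29816) = 1/(51 + 29816) = 1/29867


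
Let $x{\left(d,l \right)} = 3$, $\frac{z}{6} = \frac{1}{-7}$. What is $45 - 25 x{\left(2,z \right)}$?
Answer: $-30$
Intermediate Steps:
$z = - \frac{6}{7}$ ($z = \frac{6}{-7} = 6 \left(- \frac{1}{7}\right) = - \frac{6}{7} \approx -0.85714$)
$45 - 25 x{\left(2,z \right)} = 45 - 75 = -30$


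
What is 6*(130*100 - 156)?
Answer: 77064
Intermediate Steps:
6*(130*100 - 156) = 6*(13000 - 156) = 6*12844 = 77064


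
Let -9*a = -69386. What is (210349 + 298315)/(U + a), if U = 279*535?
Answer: 4577976/1412771 ≈ 3.2404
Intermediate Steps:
a = 69386/9 (a = -1/9*(-69386) = 69386/9 ≈ 7709.6)
U = 149265
(210349 + 298315)/(U + a) = (210349 + 298315)/(149265 + 69386/9) = 508664/(1412771/9) = 508664*(9/1412771) = 4577976/1412771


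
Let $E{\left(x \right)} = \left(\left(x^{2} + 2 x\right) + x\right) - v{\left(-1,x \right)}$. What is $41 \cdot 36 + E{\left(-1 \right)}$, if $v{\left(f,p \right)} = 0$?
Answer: $1474$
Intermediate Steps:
$E{\left(x \right)} = x^{2} + 3 x$ ($E{\left(x \right)} = \left(\left(x^{2} + 2 x\right) + x\right) - 0 = \left(x^{2} + 3 x\right) + 0 = x^{2} + 3 x$)
$41 \cdot 36 + E{\left(-1 \right)} = 41 \cdot 36 - \left(3 - 1\right) = 1476 - 2 = 1474$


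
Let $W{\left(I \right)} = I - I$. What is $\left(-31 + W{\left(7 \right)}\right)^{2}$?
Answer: $961$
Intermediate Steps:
$W{\left(I \right)} = 0$
$\left(-31 + W{\left(7 \right)}\right)^{2} = \left(-31 + 0\right)^{2} = \left(-31\right)^{2} = 961$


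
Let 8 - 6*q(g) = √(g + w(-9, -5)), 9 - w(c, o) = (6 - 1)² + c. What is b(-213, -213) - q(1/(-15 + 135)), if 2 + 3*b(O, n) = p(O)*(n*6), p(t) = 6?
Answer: -2558 + I*√25170/360 ≈ -2558.0 + 0.4407*I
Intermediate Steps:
w(c, o) = -16 - c (w(c, o) = 9 - ((6 - 1)² + c) = 9 - (5² + c) = 9 - (25 + c) = 9 + (-25 - c) = -16 - c)
b(O, n) = -⅔ + 12*n (b(O, n) = -⅔ + (6*(n*6))/3 = -⅔ + (6*(6*n))/3 = -⅔ + (36*n)/3 = -⅔ + 12*n)
q(g) = 4/3 - √(-7 + g)/6 (q(g) = 4/3 - √(g + (-16 - 1*(-9)))/6 = 4/3 - √(g + (-16 + 9))/6 = 4/3 - √(g - 7)/6 = 4/3 - √(-7 + g)/6)
b(-213, -213) - q(1/(-15 + 135)) = (-⅔ + 12*(-213)) - (4/3 - √(-7 + 1/(-15 + 135))/6) = (-⅔ - 2556) - (4/3 - √(-7 + 1/120)/6) = -7670/3 - (4/3 - √(-7 + 1/120)/6) = -7670/3 - (4/3 - I*√25170/360) = -7670/3 + (-4/3 + I*√25170/360) = -2558 + I*√25170/360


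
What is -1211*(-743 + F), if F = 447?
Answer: 358456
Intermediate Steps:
-1211*(-743 + F) = -1211*(-743 + 447) = -1211*(-296) = 358456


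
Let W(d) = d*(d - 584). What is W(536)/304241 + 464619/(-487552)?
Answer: -153899887035/148333308032 ≈ -1.0375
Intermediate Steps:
W(d) = d*(-584 + d)
W(536)/304241 + 464619/(-487552) = (536*(-584 + 536))/304241 + 464619/(-487552) = (536*(-48))*(1/304241) + 464619*(-1/487552) = -25728*1/304241 - 464619/487552 = -25728/304241 - 464619/487552 = -153899887035/148333308032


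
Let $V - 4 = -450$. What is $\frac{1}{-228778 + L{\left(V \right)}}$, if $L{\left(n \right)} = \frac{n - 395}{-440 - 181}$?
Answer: $- \frac{621}{142070297} \approx -4.3711 \cdot 10^{-6}$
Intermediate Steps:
$V = -446$ ($V = 4 - 450 = -446$)
$L{\left(n \right)} = \frac{395}{621} - \frac{n}{621}$ ($L{\left(n \right)} = \frac{-395 + n}{-621} = \left(-395 + n\right) \left(- \frac{1}{621}\right) = \frac{395}{621} - \frac{n}{621}$)
$\frac{1}{-228778 + L{\left(V \right)}} = \frac{1}{-228778 + \left(\frac{395}{621} - - \frac{446}{621}\right)} = \frac{1}{-228778 + \left(\frac{395}{621} + \frac{446}{621}\right)} = \frac{1}{-228778 + \frac{841}{621}} = \frac{1}{- \frac{142070297}{621}} = - \frac{621}{142070297}$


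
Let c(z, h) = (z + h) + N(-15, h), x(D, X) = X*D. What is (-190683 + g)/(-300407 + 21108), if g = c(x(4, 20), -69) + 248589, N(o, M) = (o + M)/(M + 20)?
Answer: -405431/1955093 ≈ -0.20737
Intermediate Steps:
N(o, M) = (M + o)/(20 + M)
x(D, X) = D*X
c(z, h) = h + z + (-15 + h)/(20 + h) (c(z, h) = (z + h) + (h - 15)/(20 + h) = (h + z) + (-15 + h)/(20 + h) = h + z + (-15 + h)/(20 + h))
g = 1740212/7 (g = (-15 - 69 + (20 - 69)*(-69 + 4*20))/(20 - 69) + 248589 = (-15 - 69 - 49*(-69 + 80))/(-49) + 248589 = -(-15 - 69 - 49*11)/49 + 248589 = -(-15 - 69 - 539)/49 + 248589 = -1/49*(-623) + 248589 = 89/7 + 248589 = 1740212/7 ≈ 2.4860e+5)
(-190683 + g)/(-300407 + 21108) = (-190683 + 1740212/7)/(-300407 + 21108) = (405431/7)/(-279299) = (405431/7)*(-1/279299) = -405431/1955093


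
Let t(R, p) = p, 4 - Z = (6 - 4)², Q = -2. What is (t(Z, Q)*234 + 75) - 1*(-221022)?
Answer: 220629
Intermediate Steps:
Z = 0 (Z = 4 - (6 - 4)² = 4 - 1*2² = 4 - 1*4 = 4 - 4 = 0)
(t(Z, Q)*234 + 75) - 1*(-221022) = (-2*234 + 75) - 1*(-221022) = (-468 + 75) + 221022 = -393 + 221022 = 220629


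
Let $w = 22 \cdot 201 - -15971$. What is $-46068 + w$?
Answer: $-25675$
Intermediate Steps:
$w = 20393$ ($w = 4422 + 15971 = 20393$)
$-46068 + w = -46068 + 20393 = -25675$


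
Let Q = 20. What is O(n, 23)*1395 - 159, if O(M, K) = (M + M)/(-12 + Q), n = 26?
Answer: 17817/2 ≈ 8908.5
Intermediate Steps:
O(M, K) = M/4 (O(M, K) = (M + M)/(-12 + 20) = (2*M)/8 = (2*M)*(⅛) = M/4)
O(n, 23)*1395 - 159 = ((¼)*26)*1395 - 159 = (13/2)*1395 - 159 = 18135/2 - 159 = 17817/2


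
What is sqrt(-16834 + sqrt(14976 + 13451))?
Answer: sqrt(-16834 + sqrt(28427)) ≈ 129.09*I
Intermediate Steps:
sqrt(-16834 + sqrt(14976 + 13451)) = sqrt(-16834 + sqrt(28427))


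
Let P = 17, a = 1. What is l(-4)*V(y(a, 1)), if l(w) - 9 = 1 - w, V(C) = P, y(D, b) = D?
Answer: 238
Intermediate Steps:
V(C) = 17
l(w) = 10 - w (l(w) = 9 + (1 - w) = 10 - w)
l(-4)*V(y(a, 1)) = (10 - 1*(-4))*17 = (10 + 4)*17 = 14*17 = 238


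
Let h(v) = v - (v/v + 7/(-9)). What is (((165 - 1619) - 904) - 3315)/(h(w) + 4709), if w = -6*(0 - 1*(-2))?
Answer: -51057/42271 ≈ -1.2078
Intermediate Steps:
w = -12 (w = -6*(0 + 2) = -6*2 = -12)
h(v) = -2/9 + v (h(v) = v - (1 + 7*(-1/9)) = v - (1 - 7/9) = v - 1*2/9 = v - 2/9 = -2/9 + v)
(((165 - 1619) - 904) - 3315)/(h(w) + 4709) = (((165 - 1619) - 904) - 3315)/((-2/9 - 12) + 4709) = ((-1454 - 904) - 3315)/(-110/9 + 4709) = (-2358 - 3315)/(42271/9) = -5673*9/42271 = -51057/42271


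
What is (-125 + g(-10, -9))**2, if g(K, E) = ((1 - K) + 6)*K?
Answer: 87025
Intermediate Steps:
g(K, E) = K*(7 - K) (g(K, E) = (7 - K)*K = K*(7 - K))
(-125 + g(-10, -9))**2 = (-125 - 10*(7 - 1*(-10)))**2 = (-125 - 10*(7 + 10))**2 = (-125 - 10*17)**2 = (-125 - 170)**2 = (-295)**2 = 87025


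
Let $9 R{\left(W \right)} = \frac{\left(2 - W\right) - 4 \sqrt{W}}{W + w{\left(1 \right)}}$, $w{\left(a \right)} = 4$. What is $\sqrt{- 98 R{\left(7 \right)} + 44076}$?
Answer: $\frac{\sqrt{48004154 + 4312 \sqrt{7}}}{33} \approx 209.98$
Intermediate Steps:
$R{\left(W \right)} = \frac{2 - W - 4 \sqrt{W}}{9 \left(4 + W\right)}$ ($R{\left(W \right)} = \frac{\left(\left(2 - W\right) - 4 \sqrt{W}\right) \frac{1}{W + 4}}{9} = \frac{\left(2 - W - 4 \sqrt{W}\right) \frac{1}{4 + W}}{9} = \frac{\frac{1}{4 + W} \left(2 - W - 4 \sqrt{W}\right)}{9} = \frac{2 - W - 4 \sqrt{W}}{9 \left(4 + W\right)}$)
$\sqrt{- 98 R{\left(7 \right)} + 44076} = \sqrt{- 98 \frac{2 - 7 - 4 \sqrt{7}}{9 \left(4 + 7\right)} + 44076} = \sqrt{- 98 \frac{2 - 7 - 4 \sqrt{7}}{9 \cdot 11} + 44076} = \sqrt{- 98 \cdot \frac{1}{9} \cdot \frac{1}{11} \left(-5 - 4 \sqrt{7}\right) + 44076} = \sqrt{- 98 \left(- \frac{5}{99} - \frac{4 \sqrt{7}}{99}\right) + 44076} = \sqrt{\left(\frac{490}{99} + \frac{392 \sqrt{7}}{99}\right) + 44076} = \sqrt{\frac{4364014}{99} + \frac{392 \sqrt{7}}{99}}$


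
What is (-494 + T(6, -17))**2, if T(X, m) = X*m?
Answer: 355216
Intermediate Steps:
(-494 + T(6, -17))**2 = (-494 + 6*(-17))**2 = (-494 - 102)**2 = (-596)**2 = 355216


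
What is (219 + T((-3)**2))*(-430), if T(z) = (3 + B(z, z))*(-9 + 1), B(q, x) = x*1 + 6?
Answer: -32250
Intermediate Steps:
B(q, x) = 6 + x (B(q, x) = x + 6 = 6 + x)
T(z) = -72 - 8*z (T(z) = (3 + (6 + z))*(-9 + 1) = (9 + z)*(-8) = -72 - 8*z)
(219 + T((-3)**2))*(-430) = (219 + (-72 - 8*(-3)**2))*(-430) = (219 + (-72 - 8*9))*(-430) = (219 + (-72 - 72))*(-430) = (219 - 144)*(-430) = 75*(-430) = -32250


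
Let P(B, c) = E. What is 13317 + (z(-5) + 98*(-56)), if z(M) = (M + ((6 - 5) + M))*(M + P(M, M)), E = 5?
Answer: 7829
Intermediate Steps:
P(B, c) = 5
z(M) = (1 + 2*M)*(5 + M) (z(M) = (M + ((6 - 5) + M))*(M + 5) = (M + (1 + M))*(5 + M) = (1 + 2*M)*(5 + M))
13317 + (z(-5) + 98*(-56)) = 13317 + ((5 + 2*(-5)**2 + 11*(-5)) + 98*(-56)) = 13317 + ((5 + 2*25 - 55) - 5488) = 13317 + ((5 + 50 - 55) - 5488) = 13317 + (0 - 5488) = 13317 - 5488 = 7829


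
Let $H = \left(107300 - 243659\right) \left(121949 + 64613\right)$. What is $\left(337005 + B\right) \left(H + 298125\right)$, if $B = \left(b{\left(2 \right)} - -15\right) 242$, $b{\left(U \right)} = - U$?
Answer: $-8653138580774583$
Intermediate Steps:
$H = -25439407758$ ($H = \left(-136359\right) 186562 = -25439407758$)
$B = 3146$ ($B = \left(\left(-1\right) 2 - -15\right) 242 = \left(-2 + 15\right) 242 = 13 \cdot 242 = 3146$)
$\left(337005 + B\right) \left(H + 298125\right) = \left(337005 + 3146\right) \left(-25439407758 + 298125\right) = 340151 \left(-25439109633\right) = -8653138580774583$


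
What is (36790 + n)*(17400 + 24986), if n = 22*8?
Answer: 1566840876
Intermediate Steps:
n = 176
(36790 + n)*(17400 + 24986) = (36790 + 176)*(17400 + 24986) = 36966*42386 = 1566840876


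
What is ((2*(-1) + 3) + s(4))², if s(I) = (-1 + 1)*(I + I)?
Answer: 1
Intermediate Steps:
s(I) = 0 (s(I) = 0*(2*I) = 0)
((2*(-1) + 3) + s(4))² = ((2*(-1) + 3) + 0)² = ((-2 + 3) + 0)² = (1 + 0)² = 1² = 1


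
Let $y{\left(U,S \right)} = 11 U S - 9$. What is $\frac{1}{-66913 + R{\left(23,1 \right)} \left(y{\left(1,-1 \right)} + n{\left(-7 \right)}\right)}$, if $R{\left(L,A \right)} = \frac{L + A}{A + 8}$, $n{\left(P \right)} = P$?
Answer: $- \frac{1}{66985} \approx -1.4929 \cdot 10^{-5}$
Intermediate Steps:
$R{\left(L,A \right)} = \frac{A + L}{8 + A}$
$y{\left(U,S \right)} = -9 + 11 S U$ ($y{\left(U,S \right)} = 11 S U - 9 = -9 + 11 S U$)
$\frac{1}{-66913 + R{\left(23,1 \right)} \left(y{\left(1,-1 \right)} + n{\left(-7 \right)}\right)} = \frac{1}{-66913 + \frac{1 + 23}{8 + 1} \left(\left(-9 + 11 \left(-1\right) 1\right) - 7\right)} = \frac{1}{-66913 + \frac{1}{9} \cdot 24 \left(\left(-9 - 11\right) - 7\right)} = \frac{1}{-66913 + \frac{1}{9} \cdot 24 \left(-20 - 7\right)} = \frac{1}{-66913 + \frac{8}{3} \left(-27\right)} = \frac{1}{-66913 - 72} = \frac{1}{-66985} = - \frac{1}{66985}$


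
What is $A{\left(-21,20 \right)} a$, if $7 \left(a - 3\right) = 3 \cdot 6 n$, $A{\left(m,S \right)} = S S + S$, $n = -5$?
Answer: $-4140$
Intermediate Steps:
$A{\left(m,S \right)} = S + S^{2}$ ($A{\left(m,S \right)} = S^{2} + S = S + S^{2}$)
$a = - \frac{69}{7}$ ($a = 3 + \frac{3 \cdot 6 \left(-5\right)}{7} = 3 + \frac{18 \left(-5\right)}{7} = 3 + \frac{1}{7} \left(-90\right) = 3 - \frac{90}{7} = - \frac{69}{7} \approx -9.8571$)
$A{\left(-21,20 \right)} a = 20 \left(1 + 20\right) \left(- \frac{69}{7}\right) = 20 \cdot 21 \left(- \frac{69}{7}\right) = 420 \left(- \frac{69}{7}\right) = -4140$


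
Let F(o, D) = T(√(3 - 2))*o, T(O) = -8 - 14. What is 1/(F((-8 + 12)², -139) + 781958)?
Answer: 1/781606 ≈ 1.2794e-6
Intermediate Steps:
T(O) = -22
F(o, D) = -22*o
1/(F((-8 + 12)², -139) + 781958) = 1/(-22*(-8 + 12)² + 781958) = 1/(-22*4² + 781958) = 1/(-22*16 + 781958) = 1/(-352 + 781958) = 1/781606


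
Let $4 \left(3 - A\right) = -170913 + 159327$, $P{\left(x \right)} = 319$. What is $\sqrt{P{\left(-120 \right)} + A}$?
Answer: $\frac{\sqrt{12874}}{2} \approx 56.732$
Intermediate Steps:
$A = \frac{5799}{2}$ ($A = 3 - \frac{-170913 + 159327}{4} = 3 - - \frac{5793}{2} = 3 + \frac{5793}{2} = \frac{5799}{2} \approx 2899.5$)
$\sqrt{P{\left(-120 \right)} + A} = \sqrt{319 + \frac{5799}{2}} = \sqrt{\frac{6437}{2}} = \frac{\sqrt{12874}}{2}$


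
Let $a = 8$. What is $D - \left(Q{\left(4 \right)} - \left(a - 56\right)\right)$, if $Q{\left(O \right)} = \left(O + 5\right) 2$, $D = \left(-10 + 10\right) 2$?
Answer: $-66$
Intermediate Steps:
$D = 0$ ($D = 0 \cdot 2 = 0$)
$Q{\left(O \right)} = 10 + 2 O$ ($Q{\left(O \right)} = \left(5 + O\right) 2 = 10 + 2 O$)
$D - \left(Q{\left(4 \right)} - \left(a - 56\right)\right) = 0 - \left(\left(10 + 2 \cdot 4\right) - \left(8 - 56\right)\right) = 0 - \left(\left(10 + 8\right) - \left(8 - 56\right)\right) = 0 - \left(18 - -48\right) = 0 - \left(18 + 48\right) = 0 - 66 = -66$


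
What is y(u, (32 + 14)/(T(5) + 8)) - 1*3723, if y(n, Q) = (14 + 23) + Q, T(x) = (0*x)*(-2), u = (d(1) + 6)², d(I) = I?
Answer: -14721/4 ≈ -3680.3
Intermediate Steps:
u = 49 (u = (1 + 6)² = 7² = 49)
T(x) = 0 (T(x) = 0*(-2) = 0)
y(n, Q) = 37 + Q
y(u, (32 + 14)/(T(5) + 8)) - 1*3723 = (37 + (32 + 14)/(0 + 8)) - 1*3723 = (37 + 46/8) - 3723 = (37 + 46*(⅛)) - 3723 = (37 + 23/4) - 3723 = 171/4 - 3723 = -14721/4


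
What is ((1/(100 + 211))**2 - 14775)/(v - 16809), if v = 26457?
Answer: -714526387/466582104 ≈ -1.5314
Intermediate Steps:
((1/(100 + 211))**2 - 14775)/(v - 16809) = ((1/(100 + 211))**2 - 14775)/(26457 - 16809) = ((1/311)**2 - 14775)/9648 = ((1/311)**2 - 14775)*(1/9648) = (1/96721 - 14775)*(1/9648) = -1429052774/96721*1/9648 = -714526387/466582104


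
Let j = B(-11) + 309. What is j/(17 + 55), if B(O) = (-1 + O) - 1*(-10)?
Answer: 307/72 ≈ 4.2639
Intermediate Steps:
B(O) = 9 + O (B(O) = (-1 + O) + 10 = 9 + O)
j = 307 (j = (9 - 11) + 309 = -2 + 309 = 307)
j/(17 + 55) = 307/(17 + 55) = 307/72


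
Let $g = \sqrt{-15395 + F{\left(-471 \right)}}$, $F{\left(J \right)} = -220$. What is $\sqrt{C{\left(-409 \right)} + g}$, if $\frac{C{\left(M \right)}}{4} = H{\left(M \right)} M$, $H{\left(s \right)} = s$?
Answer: $\sqrt{669124 + 3 i \sqrt{1735}} \approx 818.0 + 0.076 i$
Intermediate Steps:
$g = 3 i \sqrt{1735}$ ($g = \sqrt{-15395 - 220} = \sqrt{-15615} = 3 i \sqrt{1735} \approx 124.96 i$)
$C{\left(M \right)} = 4 M^{2}$ ($C{\left(M \right)} = 4 M M = 4 M^{2}$)
$\sqrt{C{\left(-409 \right)} + g} = \sqrt{4 \left(-409\right)^{2} + 3 i \sqrt{1735}} = \sqrt{4 \cdot 167281 + 3 i \sqrt{1735}} = \sqrt{669124 + 3 i \sqrt{1735}}$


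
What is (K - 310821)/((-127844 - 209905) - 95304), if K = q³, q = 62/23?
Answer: 3781520779/5268955851 ≈ 0.71770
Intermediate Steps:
q = 62/23 (q = 62*(1/23) = 62/23 ≈ 2.6957)
K = 238328/12167 (K = (62/23)³ = 238328/12167 ≈ 19.588)
(K - 310821)/((-127844 - 209905) - 95304) = (238328/12167 - 310821)/((-127844 - 209905) - 95304) = -3781520779/(12167*(-337749 - 95304)) = -3781520779/12167/(-433053) = -3781520779/12167*(-1/433053) = 3781520779/5268955851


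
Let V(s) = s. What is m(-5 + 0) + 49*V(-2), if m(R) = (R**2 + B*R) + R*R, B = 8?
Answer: -88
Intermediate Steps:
m(R) = 2*R**2 + 8*R (m(R) = (R**2 + 8*R) + R*R = (R**2 + 8*R) + R**2 = 2*R**2 + 8*R)
m(-5 + 0) + 49*V(-2) = 2*(-5 + 0)*(4 + (-5 + 0)) + 49*(-2) = 2*(-5)*(4 - 5) - 98 = 2*(-5)*(-1) - 98 = 10 - 98 = -88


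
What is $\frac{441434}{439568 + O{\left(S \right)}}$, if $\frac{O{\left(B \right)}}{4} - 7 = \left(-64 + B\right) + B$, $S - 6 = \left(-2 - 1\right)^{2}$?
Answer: $\frac{31531}{31390} \approx 1.0045$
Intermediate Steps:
$S = 15$ ($S = 6 + \left(-2 - 1\right)^{2} = 6 + \left(-3\right)^{2} = 6 + 9 = 15$)
$O{\left(B \right)} = -228 + 8 B$ ($O{\left(B \right)} = 28 + 4 \left(\left(-64 + B\right) + B\right) = 28 + 4 \left(-64 + 2 B\right) = 28 + \left(-256 + 8 B\right) = -228 + 8 B$)
$\frac{441434}{439568 + O{\left(S \right)}} = \frac{441434}{439568 + \left(-228 + 8 \cdot 15\right)} = \frac{441434}{439568 + \left(-228 + 120\right)} = \frac{441434}{439568 - 108} = \frac{441434}{439460} = 441434 \cdot \frac{1}{439460} = \frac{31531}{31390}$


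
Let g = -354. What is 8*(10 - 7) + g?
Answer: -330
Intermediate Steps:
8*(10 - 7) + g = 8*(10 - 7) - 354 = 8*3 - 354 = 24 - 354 = -330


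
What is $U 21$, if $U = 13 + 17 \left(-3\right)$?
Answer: $-798$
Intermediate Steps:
$U = -38$ ($U = 13 - 51 = -38$)
$U 21 = \left(-38\right) 21 = -798$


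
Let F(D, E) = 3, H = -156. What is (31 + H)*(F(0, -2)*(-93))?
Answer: 34875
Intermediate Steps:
(31 + H)*(F(0, -2)*(-93)) = (31 - 156)*(3*(-93)) = -125*(-279) = 34875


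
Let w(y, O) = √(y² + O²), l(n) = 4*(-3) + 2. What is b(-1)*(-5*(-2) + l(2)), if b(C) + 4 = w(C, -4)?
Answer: 0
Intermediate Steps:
l(n) = -10 (l(n) = -12 + 2 = -10)
w(y, O) = √(O² + y²)
b(C) = -4 + √(16 + C²) (b(C) = -4 + √((-4)² + C²) = -4 + √(16 + C²))
b(-1)*(-5*(-2) + l(2)) = (-4 + √(16 + (-1)²))*(-5*(-2) - 10) = (-4 + √(16 + 1))*(10 - 10) = (-4 + √17)*0 = 0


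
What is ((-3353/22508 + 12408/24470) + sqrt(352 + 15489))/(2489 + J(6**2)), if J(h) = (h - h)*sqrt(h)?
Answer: 98615677/685434210820 + sqrt(15841)/2489 ≈ 0.050711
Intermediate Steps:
J(h) = 0 (J(h) = 0*sqrt(h) = 0)
((-3353/22508 + 12408/24470) + sqrt(352 + 15489))/(2489 + J(6**2)) = ((-3353/22508 + 12408/24470) + sqrt(352 + 15489))/(2489 + 0) = ((-3353*1/22508 + 12408*(1/24470)) + sqrt(15841))/2489 = ((-3353/22508 + 6204/12235) + sqrt(15841))*(1/2489) = (98615677/275385380 + sqrt(15841))*(1/2489) = 98615677/685434210820 + sqrt(15841)/2489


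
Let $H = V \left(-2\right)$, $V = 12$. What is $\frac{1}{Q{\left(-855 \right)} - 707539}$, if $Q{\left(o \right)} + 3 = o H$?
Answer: $- \frac{1}{687022} \approx -1.4556 \cdot 10^{-6}$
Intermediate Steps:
$H = -24$ ($H = 12 \left(-2\right) = -24$)
$Q{\left(o \right)} = -3 - 24 o$ ($Q{\left(o \right)} = -3 + o \left(-24\right) = -3 - 24 o$)
$\frac{1}{Q{\left(-855 \right)} - 707539} = \frac{1}{\left(-3 - -20520\right) - 707539} = \frac{1}{\left(-3 + 20520\right) - 707539} = \frac{1}{20517 - 707539} = \frac{1}{-687022} = - \frac{1}{687022}$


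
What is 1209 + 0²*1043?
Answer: 1209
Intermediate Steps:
1209 + 0²*1043 = 1209 + 0*1043 = 1209 + 0 = 1209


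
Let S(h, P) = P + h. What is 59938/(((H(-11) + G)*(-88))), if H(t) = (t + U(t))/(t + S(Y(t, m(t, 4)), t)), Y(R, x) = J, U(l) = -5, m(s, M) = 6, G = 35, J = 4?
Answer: -269721/14212 ≈ -18.978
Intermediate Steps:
Y(R, x) = 4
H(t) = (-5 + t)/(4 + 2*t) (H(t) = (t - 5)/(t + (t + 4)) = (-5 + t)/(t + (4 + t)) = (-5 + t)/(4 + 2*t))
59938/(((H(-11) + G)*(-88))) = 59938/((((-5 - 11)/(2*(2 - 11)) + 35)*(-88))) = 59938/((((½)*(-16)/(-9) + 35)*(-88))) = 59938/((((½)*(-⅑)*(-16) + 35)*(-88))) = 59938/(((8/9 + 35)*(-88))) = 59938/(((323/9)*(-88))) = 59938/(-28424/9) = 59938*(-9/28424) = -269721/14212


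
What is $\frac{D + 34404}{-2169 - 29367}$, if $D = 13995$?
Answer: $- \frac{221}{144} \approx -1.5347$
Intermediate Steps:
$\frac{D + 34404}{-2169 - 29367} = \frac{13995 + 34404}{-2169 - 29367} = \frac{48399}{-31536} = 48399 \left(- \frac{1}{31536}\right) = - \frac{221}{144}$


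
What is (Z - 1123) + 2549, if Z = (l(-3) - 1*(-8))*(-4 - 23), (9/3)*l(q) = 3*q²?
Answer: 967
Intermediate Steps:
l(q) = q² (l(q) = (3*q²)/3 = q²)
Z = -459 (Z = ((-3)² - 1*(-8))*(-4 - 23) = (9 + 8)*(-27) = 17*(-27) = -459)
(Z - 1123) + 2549 = (-459 - 1123) + 2549 = -1582 + 2549 = 967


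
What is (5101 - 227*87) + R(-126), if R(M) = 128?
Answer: -14520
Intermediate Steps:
(5101 - 227*87) + R(-126) = (5101 - 227*87) + 128 = (5101 - 19749) + 128 = -14648 + 128 = -14520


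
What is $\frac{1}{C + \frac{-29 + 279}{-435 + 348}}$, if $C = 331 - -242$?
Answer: $\frac{87}{49601} \approx 0.001754$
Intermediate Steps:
$C = 573$ ($C = 331 + 242 = 573$)
$\frac{1}{C + \frac{-29 + 279}{-435 + 348}} = \frac{1}{573 + \frac{-29 + 279}{-435 + 348}} = \frac{1}{573 + \frac{250}{-87}} = \frac{1}{573 + 250 \left(- \frac{1}{87}\right)} = \frac{1}{573 - \frac{250}{87}} = \frac{1}{\frac{49601}{87}} = \frac{87}{49601}$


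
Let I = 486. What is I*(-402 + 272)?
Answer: -63180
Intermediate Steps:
I*(-402 + 272) = 486*(-402 + 272) = 486*(-130) = -63180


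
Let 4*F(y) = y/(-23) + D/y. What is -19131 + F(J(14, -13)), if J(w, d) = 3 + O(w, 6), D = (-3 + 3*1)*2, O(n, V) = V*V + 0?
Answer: -1760091/92 ≈ -19131.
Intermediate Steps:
O(n, V) = V² (O(n, V) = V² + 0 = V²)
D = 0 (D = (-3 + 3)*2 = 0*2 = 0)
J(w, d) = 39 (J(w, d) = 3 + 6² = 3 + 36 = 39)
F(y) = -y/92 (F(y) = (y/(-23) + 0/y)/4 = (y*(-1/23) + 0)/4 = (-y/23 + 0)/4 = (-y/23)/4 = -y/92)
-19131 + F(J(14, -13)) = -19131 - 1/92*39 = -19131 - 39/92 = -1760091/92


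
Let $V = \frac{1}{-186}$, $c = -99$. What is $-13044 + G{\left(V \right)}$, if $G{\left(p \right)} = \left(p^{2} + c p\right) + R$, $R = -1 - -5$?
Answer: $- \frac{451113425}{34596} \approx -13039.0$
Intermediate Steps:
$R = 4$ ($R = -1 + 5 = 4$)
$V = - \frac{1}{186} \approx -0.0053763$
$G{\left(p \right)} = 4 + p^{2} - 99 p$ ($G{\left(p \right)} = \left(p^{2} - 99 p\right) + 4 = 4 + p^{2} - 99 p$)
$-13044 + G{\left(V \right)} = -13044 + \left(4 + \left(- \frac{1}{186}\right)^{2} - - \frac{33}{62}\right) = -13044 + \left(4 + \frac{1}{34596} + \frac{33}{62}\right) = -13044 + \frac{156799}{34596} = - \frac{451113425}{34596}$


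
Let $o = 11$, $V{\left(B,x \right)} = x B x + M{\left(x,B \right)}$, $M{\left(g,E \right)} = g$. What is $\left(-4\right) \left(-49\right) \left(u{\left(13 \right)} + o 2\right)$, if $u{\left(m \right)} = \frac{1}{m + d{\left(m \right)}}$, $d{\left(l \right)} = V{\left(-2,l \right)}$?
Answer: $\frac{336287}{78} \approx 4311.4$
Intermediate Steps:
$V{\left(B,x \right)} = x + B x^{2}$ ($V{\left(B,x \right)} = x B x + x = B x x + x = B x^{2} + x = x + B x^{2}$)
$d{\left(l \right)} = l \left(1 - 2 l\right)$
$u{\left(m \right)} = \frac{1}{m + m \left(1 - 2 m\right)}$
$\left(-4\right) \left(-49\right) \left(u{\left(13 \right)} + o 2\right) = \left(-4\right) \left(-49\right) \left(- \frac{1}{2 \cdot 13 \left(-1 + 13\right)} + 11 \cdot 2\right) = 196 \left(\left(- \frac{1}{2}\right) \frac{1}{13} \cdot \frac{1}{12} + 22\right) = 196 \left(- \frac{1}{312} + 22\right) = 196 \cdot \frac{6863}{312} = \frac{336287}{78}$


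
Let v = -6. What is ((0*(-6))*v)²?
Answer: 0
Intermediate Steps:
((0*(-6))*v)² = ((0*(-6))*(-6))² = (0*(-6))² = 0² = 0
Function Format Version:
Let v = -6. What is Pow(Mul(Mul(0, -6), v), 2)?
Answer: 0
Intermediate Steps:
Pow(Mul(Mul(0, -6), v), 2) = Pow(Mul(Mul(0, -6), -6), 2) = Pow(Mul(0, -6), 2) = Pow(0, 2) = 0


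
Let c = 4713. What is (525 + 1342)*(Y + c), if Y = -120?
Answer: 8575131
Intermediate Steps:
(525 + 1342)*(Y + c) = (525 + 1342)*(-120 + 4713) = 1867*4593 = 8575131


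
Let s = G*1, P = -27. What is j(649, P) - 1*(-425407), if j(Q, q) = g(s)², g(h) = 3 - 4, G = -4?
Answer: 425408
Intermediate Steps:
s = -4 (s = -4*1 = -4)
g(h) = -1
j(Q, q) = 1 (j(Q, q) = (-1)² = 1)
j(649, P) - 1*(-425407) = 1 - 1*(-425407) = 1 + 425407 = 425408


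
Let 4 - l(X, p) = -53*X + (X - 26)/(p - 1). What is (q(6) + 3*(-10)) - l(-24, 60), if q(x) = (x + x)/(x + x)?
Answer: 73051/59 ≈ 1238.2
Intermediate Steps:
q(x) = 1 (q(x) = (2*x)/((2*x)) = (2*x)*(1/(2*x)) = 1)
l(X, p) = 4 + 53*X - (-26 + X)/(-1 + p) (l(X, p) = 4 - (-53*X + (X - 26)/(p - 1)) = 4 - (-53*X + (-26 + X)/(-1 + p)) = 4 + (53*X - (-26 + X)/(-1 + p)) = 4 + 53*X - (-26 + X)/(-1 + p))
(q(6) + 3*(-10)) - l(-24, 60) = (1 + 3*(-10)) - (22 - 54*(-24) + 4*60 + 53*(-24)*60)/(-1 + 60) = (1 - 30) - (22 + 1296 + 240 - 76320)/59 = -29 - (-74762)/59 = -29 - 1*(-74762/59) = -29 + 74762/59 = 73051/59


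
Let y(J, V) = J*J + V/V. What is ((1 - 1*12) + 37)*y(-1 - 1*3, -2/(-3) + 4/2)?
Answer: 442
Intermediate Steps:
y(J, V) = 1 + J² (y(J, V) = J² + 1 = 1 + J²)
((1 - 1*12) + 37)*y(-1 - 1*3, -2/(-3) + 4/2) = ((1 - 1*12) + 37)*(1 + (-1 - 1*3)²) = ((1 - 12) + 37)*(1 + (-1 - 3)²) = (-11 + 37)*(1 + (-4)²) = 26*(1 + 16) = 26*17 = 442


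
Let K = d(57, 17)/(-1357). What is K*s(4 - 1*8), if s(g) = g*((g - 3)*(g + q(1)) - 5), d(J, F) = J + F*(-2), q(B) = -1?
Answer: 120/59 ≈ 2.0339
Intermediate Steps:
d(J, F) = J - 2*F
s(g) = g*(-5 + (-1 + g)*(-3 + g)) (s(g) = g*((g - 3)*(g - 1) - 5) = g*((-3 + g)*(-1 + g) - 5) = g*((-1 + g)*(-3 + g) - 5) = g*(-5 + (-1 + g)*(-3 + g)))
K = -1/59 (K = (57 - 2*17)/(-1357) = (57 - 34)*(-1/1357) = 23*(-1/1357) = -1/59 ≈ -0.016949)
K*s(4 - 1*8) = -(4 - 1*8)*(-2 + (4 - 1*8)² - 4*(4 - 1*8))/59 = -(4 - 8)*(-2 + (4 - 8)² - 4*(4 - 8))/59 = -(-4)*(-2 + (-4)² - 4*(-4))/59 = -(-4)*(-2 + 16 + 16)/59 = -(-4)*30/59 = -1/59*(-120) = 120/59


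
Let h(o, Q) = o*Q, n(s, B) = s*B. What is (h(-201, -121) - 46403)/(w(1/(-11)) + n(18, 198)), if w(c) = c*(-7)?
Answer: -242902/39211 ≈ -6.1947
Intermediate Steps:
n(s, B) = B*s
h(o, Q) = Q*o
w(c) = -7*c
(h(-201, -121) - 46403)/(w(1/(-11)) + n(18, 198)) = (-121*(-201) - 46403)/(-7/(-11) + 198*18) = (24321 - 46403)/(-7*(-1/11) + 3564) = -22082/(7/11 + 3564) = -22082/39211/11 = -22082*11/39211 = -242902/39211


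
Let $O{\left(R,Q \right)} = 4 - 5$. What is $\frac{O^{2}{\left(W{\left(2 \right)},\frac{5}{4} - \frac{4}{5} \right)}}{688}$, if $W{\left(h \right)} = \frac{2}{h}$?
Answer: $\frac{1}{688} \approx 0.0014535$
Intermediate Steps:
$O{\left(R,Q \right)} = -1$ ($O{\left(R,Q \right)} = 4 - 5 = -1$)
$\frac{O^{2}{\left(W{\left(2 \right)},\frac{5}{4} - \frac{4}{5} \right)}}{688} = \frac{\left(-1\right)^{2}}{688} = 1 \cdot \frac{1}{688} = \frac{1}{688}$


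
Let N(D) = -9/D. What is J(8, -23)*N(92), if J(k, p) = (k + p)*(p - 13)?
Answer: -1215/23 ≈ -52.826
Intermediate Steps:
J(k, p) = (-13 + p)*(k + p) (J(k, p) = (k + p)*(-13 + p) = (-13 + p)*(k + p))
J(8, -23)*N(92) = ((-23)**2 - 13*8 - 13*(-23) + 8*(-23))*(-9/92) = (529 - 104 + 299 - 184)*(-9*1/92) = 540*(-9/92) = -1215/23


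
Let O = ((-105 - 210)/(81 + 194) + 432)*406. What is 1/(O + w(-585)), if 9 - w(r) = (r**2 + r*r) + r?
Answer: -55/27991098 ≈ -1.9649e-6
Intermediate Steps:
w(r) = 9 - r - 2*r**2 (w(r) = 9 - ((r**2 + r*r) + r) = 9 - ((r**2 + r**2) + r) = 9 - (2*r**2 + r) = 9 - (r + 2*r**2) = 9 + (-r - 2*r**2) = 9 - r - 2*r**2)
O = 9620982/55 (O = (-315/275 + 432)*406 = (-315*1/275 + 432)*406 = (-63/55 + 432)*406 = (23697/55)*406 = 9620982/55 ≈ 1.7493e+5)
1/(O + w(-585)) = 1/(9620982/55 + (9 - 1*(-585) - 2*(-585)**2)) = 1/(9620982/55 + (9 + 585 - 2*342225)) = 1/(9620982/55 + (9 + 585 - 684450)) = 1/(9620982/55 - 683856) = 1/(-27991098/55) = -55/27991098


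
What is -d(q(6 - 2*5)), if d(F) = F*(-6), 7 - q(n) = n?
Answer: 66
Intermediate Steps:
q(n) = 7 - n
d(F) = -6*F
-d(q(6 - 2*5)) = -(-6)*(7 - (6 - 2*5)) = -(-6)*(7 - (6 - 10)) = -(-6)*(7 - 1*(-4)) = -(-6)*(7 + 4) = -(-6)*11 = -1*(-66) = 66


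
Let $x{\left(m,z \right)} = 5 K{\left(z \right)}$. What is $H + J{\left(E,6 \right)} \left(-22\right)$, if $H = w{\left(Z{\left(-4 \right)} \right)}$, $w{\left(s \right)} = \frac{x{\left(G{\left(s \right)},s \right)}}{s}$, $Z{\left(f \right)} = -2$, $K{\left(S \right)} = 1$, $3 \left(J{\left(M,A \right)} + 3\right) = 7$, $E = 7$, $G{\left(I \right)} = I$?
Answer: $\frac{73}{6} \approx 12.167$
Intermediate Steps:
$J{\left(M,A \right)} = - \frac{2}{3}$ ($J{\left(M,A \right)} = -3 + \frac{1}{3} \cdot 7 = -3 + \frac{7}{3} = - \frac{2}{3}$)
$x{\left(m,z \right)} = 5$ ($x{\left(m,z \right)} = 5 \cdot 1 = 5$)
$w{\left(s \right)} = \frac{5}{s}$
$H = - \frac{5}{2}$ ($H = \frac{5}{-2} = 5 \left(- \frac{1}{2}\right) = - \frac{5}{2} \approx -2.5$)
$H + J{\left(E,6 \right)} \left(-22\right) = - \frac{5}{2} - - \frac{44}{3} = - \frac{5}{2} + \frac{44}{3} = \frac{73}{6}$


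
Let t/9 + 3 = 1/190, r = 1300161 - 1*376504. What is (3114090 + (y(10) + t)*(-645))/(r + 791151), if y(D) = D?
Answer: 118750929/65162704 ≈ 1.8224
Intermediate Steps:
r = 923657 (r = 1300161 - 376504 = 923657)
t = -5121/190 (t = -27 + 9/190 = -5121/190 ≈ -26.953)
(3114090 + (y(10) + t)*(-645))/(r + 791151) = (3114090 + (10 - 5121/190)*(-645))/(923657 + 791151) = (3114090 - 3221/190*(-645))/1714808 = (3114090 + 415509/38)*(1/1714808) = (118750929/38)*(1/1714808) = 118750929/65162704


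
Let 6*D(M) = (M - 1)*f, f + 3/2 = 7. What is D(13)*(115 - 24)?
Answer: 1001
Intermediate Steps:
f = 11/2 (f = -3/2 + 7 = 11/2 ≈ 5.5000)
D(M) = -11/12 + 11*M/12 (D(M) = ((M - 1)*(11/2))/6 = ((-1 + M)*(11/2))/6 = (-11/2 + 11*M/2)/6 = -11/12 + 11*M/12)
D(13)*(115 - 24) = (-11/12 + (11/12)*13)*(115 - 24) = (-11/12 + 143/12)*91 = 11*91 = 1001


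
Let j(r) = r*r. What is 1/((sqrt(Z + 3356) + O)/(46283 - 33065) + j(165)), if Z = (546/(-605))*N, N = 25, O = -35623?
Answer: 575495272406406/15666307810170874463 - 145398*sqrt(403346)/15666307810170874463 ≈ 3.6735e-5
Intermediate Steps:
j(r) = r**2
Z = -2730/121 (Z = (546/(-605))*25 = (546*(-1/605))*25 = -546/605*25 = -2730/121 ≈ -22.562)
1/((sqrt(Z + 3356) + O)/(46283 - 33065) + j(165)) = 1/((sqrt(-2730/121 + 3356) - 35623)/(46283 - 33065) + 165**2) = 1/((sqrt(403346/121) - 35623)/13218 + 27225) = 1/((sqrt(403346)/11 - 35623)*(1/13218) + 27225) = 1/((-35623 + sqrt(403346)/11)*(1/13218) + 27225) = 1/((-35623/13218 + sqrt(403346)/145398) + 27225) = 1/(359824427/13218 + sqrt(403346)/145398)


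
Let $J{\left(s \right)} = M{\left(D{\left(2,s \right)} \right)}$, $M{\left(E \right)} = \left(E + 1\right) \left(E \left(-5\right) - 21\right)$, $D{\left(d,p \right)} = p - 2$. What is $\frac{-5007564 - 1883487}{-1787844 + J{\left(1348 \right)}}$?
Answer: $\frac{2297017}{3627147} \approx 0.63328$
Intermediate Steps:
$D{\left(d,p \right)} = -2 + p$
$M{\left(E \right)} = \left(1 + E\right) \left(-21 - 5 E\right)$ ($M{\left(E \right)} = \left(1 + E\right) \left(- 5 E - 21\right) = \left(1 + E\right) \left(-21 - 5 E\right)$)
$J{\left(s \right)} = 31 - 26 s - 5 \left(-2 + s\right)^{2}$ ($J{\left(s \right)} = -21 - 26 \left(-2 + s\right) - 5 \left(-2 + s\right)^{2} = -21 - \left(-52 + 26 s\right) - 5 \left(-2 + s\right)^{2} = 31 - 26 s - 5 \left(-2 + s\right)^{2}$)
$\frac{-5007564 - 1883487}{-1787844 + J{\left(1348 \right)}} = \frac{-5007564 - 1883487}{-1787844 - \left(8077 + 9085520\right)} = - \frac{6891051}{-1787844 - 9093597} = - \frac{6891051}{-10881441} = \left(-6891051\right) \left(- \frac{1}{10881441}\right) = \frac{2297017}{3627147}$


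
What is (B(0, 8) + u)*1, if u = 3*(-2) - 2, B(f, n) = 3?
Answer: -5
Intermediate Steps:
u = -8 (u = -6 - 2 = -8)
(B(0, 8) + u)*1 = (3 - 8)*1 = -5*1 = -5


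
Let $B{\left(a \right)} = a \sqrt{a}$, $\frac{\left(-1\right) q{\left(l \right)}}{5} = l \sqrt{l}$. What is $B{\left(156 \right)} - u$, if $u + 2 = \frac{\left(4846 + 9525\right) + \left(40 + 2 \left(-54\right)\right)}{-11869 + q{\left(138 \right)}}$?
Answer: $\frac{320105029}{75171361} + 312 \sqrt{39} - \frac{9869070 \sqrt{138}}{75171361} \approx 1951.2$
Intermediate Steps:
$q{\left(l \right)} = - 5 l^{\frac{3}{2}}$ ($q{\left(l \right)} = - 5 l \sqrt{l} = - 5 l^{\frac{3}{2}}$)
$B{\left(a \right)} = a^{\frac{3}{2}}$
$u = -2 + \frac{14303}{-11869 - 690 \sqrt{138}}$ ($u = -2 + \frac{\left(4846 + 9525\right) + \left(40 + 2 \left(-54\right)\right)}{-11869 - 5 \cdot 138^{\frac{3}{2}}} = -2 + \frac{14371 + \left(40 - 108\right)}{-11869 - 5 \cdot 138 \sqrt{138}} = -2 + \frac{14371 - 68}{-11869 - 690 \sqrt{138}} = -2 + \frac{14303}{-11869 - 690 \sqrt{138}} \approx -2.7161$)
$B{\left(156 \right)} - u = 156^{\frac{3}{2}} - \left(- \frac{320105029}{75171361} + \frac{9869070 \sqrt{138}}{75171361}\right) = 312 \sqrt{39} + \left(\frac{320105029}{75171361} - \frac{9869070 \sqrt{138}}{75171361}\right) = \frac{320105029}{75171361} + 312 \sqrt{39} - \frac{9869070 \sqrt{138}}{75171361}$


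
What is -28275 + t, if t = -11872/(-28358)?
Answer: -400905289/14179 ≈ -28275.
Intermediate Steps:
t = 5936/14179 (t = -11872*(-1/28358) = 5936/14179 ≈ 0.41865)
-28275 + t = -28275 + 5936/14179 = -400905289/14179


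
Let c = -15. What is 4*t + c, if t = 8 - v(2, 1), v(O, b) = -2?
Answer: 25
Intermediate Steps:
t = 10 (t = 8 - 1*(-2) = 8 + 2 = 10)
4*t + c = 4*10 - 15 = 40 - 15 = 25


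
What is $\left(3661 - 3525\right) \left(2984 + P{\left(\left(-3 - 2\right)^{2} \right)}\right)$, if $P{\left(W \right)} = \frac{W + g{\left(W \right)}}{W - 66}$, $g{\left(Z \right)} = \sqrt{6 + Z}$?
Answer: $\frac{16635384}{41} - \frac{136 \sqrt{31}}{41} \approx 4.0572 \cdot 10^{5}$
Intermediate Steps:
$P{\left(W \right)} = \frac{W + \sqrt{6 + W}}{-66 + W}$ ($P{\left(W \right)} = \frac{W + \sqrt{6 + W}}{W - 66} = \frac{W + \sqrt{6 + W}}{-66 + W}$)
$\left(3661 - 3525\right) \left(2984 + P{\left(\left(-3 - 2\right)^{2} \right)}\right) = \left(3661 - 3525\right) \left(2984 + \frac{\left(-3 - 2\right)^{2} + \sqrt{6 + \left(-3 - 2\right)^{2}}}{-66 + \left(-3 - 2\right)^{2}}\right) = 136 \left(2984 + \frac{\left(-5\right)^{2} + \sqrt{6 + \left(-5\right)^{2}}}{-66 + \left(-5\right)^{2}}\right) = 136 \left(2984 + \frac{25 + \sqrt{6 + 25}}{-66 + 25}\right) = 136 \left(2984 + \frac{25 + \sqrt{31}}{-41}\right) = 136 \left(2984 - \frac{25 + \sqrt{31}}{41}\right) = 136 \left(2984 - \left(\frac{25}{41} + \frac{\sqrt{31}}{41}\right)\right) = 136 \left(\frac{122319}{41} - \frac{\sqrt{31}}{41}\right) = \frac{16635384}{41} - \frac{136 \sqrt{31}}{41}$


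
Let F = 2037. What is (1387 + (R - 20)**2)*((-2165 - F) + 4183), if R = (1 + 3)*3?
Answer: -27569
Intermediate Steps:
R = 12 (R = 4*3 = 12)
(1387 + (R - 20)**2)*((-2165 - F) + 4183) = (1387 + (12 - 20)**2)*((-2165 - 1*2037) + 4183) = (1387 + (-8)**2)*((-2165 - 2037) + 4183) = (1387 + 64)*(-4202 + 4183) = 1451*(-19) = -27569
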